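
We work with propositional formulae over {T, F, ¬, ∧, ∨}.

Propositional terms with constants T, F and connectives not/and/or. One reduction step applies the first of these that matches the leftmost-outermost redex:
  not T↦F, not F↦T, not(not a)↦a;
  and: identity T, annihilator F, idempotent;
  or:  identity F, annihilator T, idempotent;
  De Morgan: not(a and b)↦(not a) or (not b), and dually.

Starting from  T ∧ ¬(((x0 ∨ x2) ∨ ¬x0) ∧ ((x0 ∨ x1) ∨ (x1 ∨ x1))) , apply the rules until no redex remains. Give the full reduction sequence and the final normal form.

  start: T ∧ ¬(((x0 ∨ x2) ∨ ¬x0) ∧ ((x0 ∨ x1) ∨ (x1 ∨ x1)))
  →1  ¬(((x0 ∨ x2) ∨ ¬x0) ∧ ((x0 ∨ x1) ∨ (x1 ∨ x1)))
  →2  ¬((x0 ∨ x2) ∨ ¬x0) ∨ ¬((x0 ∨ x1) ∨ (x1 ∨ x1))
  →3  (¬(x0 ∨ x2) ∧ ¬¬x0) ∨ ¬((x0 ∨ x1) ∨ (x1 ∨ x1))
  →4  ((¬x0 ∧ ¬x2) ∧ ¬¬x0) ∨ ¬((x0 ∨ x1) ∨ (x1 ∨ x1))
  →5  ((¬x0 ∧ ¬x2) ∧ x0) ∨ ¬((x0 ∨ x1) ∨ (x1 ∨ x1))
  →6  ((¬x0 ∧ ¬x2) ∧ x0) ∨ (¬(x0 ∨ x1) ∧ ¬(x1 ∨ x1))
  →7  ((¬x0 ∧ ¬x2) ∧ x0) ∨ ((¬x0 ∧ ¬x1) ∧ ¬(x1 ∨ x1))
  →8  ((¬x0 ∧ ¬x2) ∧ x0) ∨ ((¬x0 ∧ ¬x1) ∧ (¬x1 ∧ ¬x1))
  →9  ((¬x0 ∧ ¬x2) ∧ x0) ∨ ((¬x0 ∧ ¬x1) ∧ ¬x1)

Answer: normal form = ((¬x0 ∧ ¬x2) ∧ x0) ∨ ((¬x0 ∧ ¬x1) ∧ ¬x1)  (in 9 steps)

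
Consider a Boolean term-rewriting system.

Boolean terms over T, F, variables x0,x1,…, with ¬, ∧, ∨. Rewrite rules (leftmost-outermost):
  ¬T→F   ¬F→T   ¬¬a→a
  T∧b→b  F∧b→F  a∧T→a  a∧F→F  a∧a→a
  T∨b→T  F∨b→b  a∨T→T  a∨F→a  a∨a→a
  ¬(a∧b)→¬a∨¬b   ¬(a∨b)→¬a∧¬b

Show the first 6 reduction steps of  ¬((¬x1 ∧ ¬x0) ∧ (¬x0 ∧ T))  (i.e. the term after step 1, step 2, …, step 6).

Answer: after 6 steps: (x1 ∨ x0) ∨ (x0 ∨ ¬T)

Reduction:
  start: ¬((¬x1 ∧ ¬x0) ∧ (¬x0 ∧ T))
  [1] ¬(¬x1 ∧ ¬x0) ∨ ¬(¬x0 ∧ T)
  [2] (¬¬x1 ∨ ¬¬x0) ∨ ¬(¬x0 ∧ T)
  [3] (x1 ∨ ¬¬x0) ∨ ¬(¬x0 ∧ T)
  [4] (x1 ∨ x0) ∨ ¬(¬x0 ∧ T)
  [5] (x1 ∨ x0) ∨ (¬¬x0 ∨ ¬T)
  [6] (x1 ∨ x0) ∨ (x0 ∨ ¬T)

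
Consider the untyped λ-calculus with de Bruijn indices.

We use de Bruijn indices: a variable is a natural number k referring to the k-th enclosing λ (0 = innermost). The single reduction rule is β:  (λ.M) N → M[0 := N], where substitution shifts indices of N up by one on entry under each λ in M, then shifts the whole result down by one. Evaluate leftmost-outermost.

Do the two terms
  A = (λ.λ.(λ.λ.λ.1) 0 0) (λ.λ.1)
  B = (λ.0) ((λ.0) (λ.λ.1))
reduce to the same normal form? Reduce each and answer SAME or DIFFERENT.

Term A:
  start: (λ.λ.(λ.λ.λ.1) 0 0) (λ.λ.1)
  →1  λ.(λ.λ.λ.1) 0 0
  →2  λ.(λ.λ.1) 0
  →3  λ.λ.1

Term B:
  start: (λ.0) ((λ.0) (λ.λ.1))
  →1  (λ.0) (λ.λ.1)
  →2  λ.λ.1

Answer: SAME — A ⇓ λ.λ.1, B ⇓ λ.λ.1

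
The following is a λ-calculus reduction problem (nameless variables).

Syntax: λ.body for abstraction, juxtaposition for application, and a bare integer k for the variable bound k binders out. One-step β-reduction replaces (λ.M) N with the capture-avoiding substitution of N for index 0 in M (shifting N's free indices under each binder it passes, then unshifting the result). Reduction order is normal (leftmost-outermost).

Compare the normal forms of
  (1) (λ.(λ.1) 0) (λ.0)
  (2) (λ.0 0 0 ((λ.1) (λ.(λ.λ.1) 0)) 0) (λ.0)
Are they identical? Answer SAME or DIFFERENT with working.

Answer: SAME — A ⇓ λ.0, B ⇓ λ.0

Working:
Term A:
  start: (λ.(λ.1) 0) (λ.0)
  →1  (λ.λ.0) (λ.0)
  →2  λ.0

Term B:
  start: (λ.0 0 0 ((λ.1) (λ.(λ.λ.1) 0)) 0) (λ.0)
  →1  (λ.0) (λ.0) (λ.0) ((λ.λ.0) (λ.(λ.λ.1) 0)) (λ.0)
  →2  (λ.0) (λ.0) ((λ.λ.0) (λ.(λ.λ.1) 0)) (λ.0)
  →3  (λ.0) ((λ.λ.0) (λ.(λ.λ.1) 0)) (λ.0)
  →4  (λ.λ.0) (λ.(λ.λ.1) 0) (λ.0)
  →5  (λ.0) (λ.0)
  →6  λ.0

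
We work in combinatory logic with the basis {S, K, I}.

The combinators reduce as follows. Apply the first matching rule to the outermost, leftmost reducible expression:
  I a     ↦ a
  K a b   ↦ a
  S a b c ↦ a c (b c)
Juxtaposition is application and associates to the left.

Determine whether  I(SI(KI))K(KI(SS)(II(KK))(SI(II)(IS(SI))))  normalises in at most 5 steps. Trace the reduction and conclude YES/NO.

  start: I(SI(KI))K(KI(SS)(II(KK))(SI(II)(IS(SI))))
  →1  SI(KI)K(KI(SS)(II(KK))(SI(II)(IS(SI))))
  →2  IK(KIK)(KI(SS)(II(KK))(SI(II)(IS(SI))))
  →3  K(KIK)(KI(SS)(II(KK))(SI(II)(IS(SI))))
  →4  KIK
  →5  I

Answer: YES — reaches normal form I in 5 ≤ 5 steps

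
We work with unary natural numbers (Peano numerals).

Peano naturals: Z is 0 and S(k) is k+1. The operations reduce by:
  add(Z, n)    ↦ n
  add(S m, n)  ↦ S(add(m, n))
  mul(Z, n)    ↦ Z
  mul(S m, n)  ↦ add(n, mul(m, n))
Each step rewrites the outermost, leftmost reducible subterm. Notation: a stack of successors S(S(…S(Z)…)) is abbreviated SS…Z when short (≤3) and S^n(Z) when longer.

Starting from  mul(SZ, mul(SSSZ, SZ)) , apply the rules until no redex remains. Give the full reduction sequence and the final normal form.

  start: mul(SZ, mul(SSSZ, SZ))
  →1  add(mul(SSSZ, SZ), mul(Z, mul(SSSZ, SZ)))
  →2  add(add(SZ, mul(SSZ, SZ)), mul(Z, mul(SSSZ, SZ)))
  →3  add(S(add(Z, mul(SSZ, SZ))), mul(Z, mul(SSSZ, SZ)))
  →4  S(add(add(Z, mul(SSZ, SZ)), mul(Z, mul(SSSZ, SZ))))
  →5  S(add(mul(SSZ, SZ), mul(Z, mul(SSSZ, SZ))))
  →6  S(add(add(SZ, mul(SZ, SZ)), mul(Z, mul(SSSZ, SZ))))
  →7  S(add(S(add(Z, mul(SZ, SZ))), mul(Z, mul(SSSZ, SZ))))
  →8  S(S(add(add(Z, mul(SZ, SZ)), mul(Z, mul(SSSZ, SZ)))))
  →9  S(S(add(mul(SZ, SZ), mul(Z, mul(SSSZ, SZ)))))
  →10  S(S(add(add(SZ, mul(Z, SZ)), mul(Z, mul(SSSZ, SZ)))))
  →11  S(S(add(S(add(Z, mul(Z, SZ))), mul(Z, mul(SSSZ, SZ)))))
  →12  S(S(S(add(add(Z, mul(Z, SZ)), mul(Z, mul(SSSZ, SZ))))))
  →13  S(S(S(add(mul(Z, SZ), mul(Z, mul(SSSZ, SZ))))))
  →14  S(S(S(add(Z, mul(Z, mul(SSSZ, SZ))))))
  →15  S(S(S(mul(Z, mul(SSSZ, SZ)))))
  →16  SSSZ

Answer: normal form = SSSZ  (in 16 steps)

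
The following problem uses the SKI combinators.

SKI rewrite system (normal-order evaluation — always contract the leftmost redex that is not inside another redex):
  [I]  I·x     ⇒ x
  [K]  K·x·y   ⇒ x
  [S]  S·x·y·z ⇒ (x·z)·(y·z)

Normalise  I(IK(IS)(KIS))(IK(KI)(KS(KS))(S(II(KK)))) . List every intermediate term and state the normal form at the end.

Answer: normal form = SI  (in 7 steps)

Working:
  start: I(IK(IS)(KIS))(IK(KI)(KS(KS))(S(II(KK))))
  step 1: IK(IS)(KIS)(IK(KI)(KS(KS))(S(II(KK))))
  step 2: K(IS)(KIS)(IK(KI)(KS(KS))(S(II(KK))))
  step 3: IS(IK(KI)(KS(KS))(S(II(KK))))
  step 4: S(IK(KI)(KS(KS))(S(II(KK))))
  step 5: S(K(KI)(KS(KS))(S(II(KK))))
  step 6: S(KI(S(II(KK))))
  step 7: SI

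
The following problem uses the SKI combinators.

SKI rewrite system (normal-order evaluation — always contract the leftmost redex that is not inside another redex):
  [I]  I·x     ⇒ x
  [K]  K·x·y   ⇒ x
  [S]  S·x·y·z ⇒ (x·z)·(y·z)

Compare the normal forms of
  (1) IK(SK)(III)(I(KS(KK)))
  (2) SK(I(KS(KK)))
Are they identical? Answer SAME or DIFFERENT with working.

Term A:
  start: IK(SK)(III)(I(KS(KK)))
  [1] K(SK)(III)(I(KS(KK)))
  [2] SK(I(KS(KK)))
  [3] SK(KS(KK))
  [4] SKS

Term B:
  start: SK(I(KS(KK)))
  [1] SK(KS(KK))
  [2] SKS

Answer: SAME — A ⇓ SKS, B ⇓ SKS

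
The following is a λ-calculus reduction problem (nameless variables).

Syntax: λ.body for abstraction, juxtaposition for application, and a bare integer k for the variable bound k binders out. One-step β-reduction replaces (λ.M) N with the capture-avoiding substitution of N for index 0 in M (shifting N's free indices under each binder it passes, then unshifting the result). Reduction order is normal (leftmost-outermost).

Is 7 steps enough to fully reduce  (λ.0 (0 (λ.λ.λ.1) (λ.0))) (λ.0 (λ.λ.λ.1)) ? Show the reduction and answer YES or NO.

  start: (λ.0 (0 (λ.λ.λ.1) (λ.0))) (λ.0 (λ.λ.λ.1))
  →1  (λ.0 (λ.λ.λ.1)) ((λ.0 (λ.λ.λ.1)) (λ.λ.λ.1) (λ.0))
  →2  (λ.0 (λ.λ.λ.1)) (λ.λ.λ.1) (λ.0) (λ.λ.λ.1)
  →3  (λ.λ.λ.1) (λ.λ.λ.1) (λ.0) (λ.λ.λ.1)
  →4  (λ.λ.1) (λ.0) (λ.λ.λ.1)
  →5  (λ.λ.0) (λ.λ.λ.1)
  →6  λ.0

Answer: YES — reaches normal form λ.0 in 6 ≤ 7 steps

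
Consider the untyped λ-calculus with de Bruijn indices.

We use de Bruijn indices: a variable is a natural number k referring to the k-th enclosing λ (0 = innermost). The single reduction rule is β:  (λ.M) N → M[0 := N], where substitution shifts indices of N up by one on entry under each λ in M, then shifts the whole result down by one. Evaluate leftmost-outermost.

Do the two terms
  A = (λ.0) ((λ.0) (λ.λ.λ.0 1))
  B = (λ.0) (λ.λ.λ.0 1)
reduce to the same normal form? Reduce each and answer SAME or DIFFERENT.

Answer: SAME — A ⇓ λ.λ.λ.0 1, B ⇓ λ.λ.λ.0 1

Working:
Term A:
  start: (λ.0) ((λ.0) (λ.λ.λ.0 1))
  [1] (λ.0) (λ.λ.λ.0 1)
  [2] λ.λ.λ.0 1

Term B:
  start: (λ.0) (λ.λ.λ.0 1)
  [1] λ.λ.λ.0 1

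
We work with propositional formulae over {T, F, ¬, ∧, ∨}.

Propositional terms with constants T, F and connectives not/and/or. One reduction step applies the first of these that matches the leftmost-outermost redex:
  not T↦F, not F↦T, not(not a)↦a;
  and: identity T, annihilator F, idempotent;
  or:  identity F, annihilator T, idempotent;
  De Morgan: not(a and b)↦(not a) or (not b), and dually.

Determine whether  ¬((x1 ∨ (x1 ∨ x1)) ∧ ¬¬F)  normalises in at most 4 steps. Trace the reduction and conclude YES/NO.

Answer: NO — after 4 steps the term is (¬x1 ∧ ¬x1) ∨ ¬¬¬F, not yet normal

Working:
  start: ¬((x1 ∨ (x1 ∨ x1)) ∧ ¬¬F)
  →1  ¬(x1 ∨ (x1 ∨ x1)) ∨ ¬¬¬F
  →2  (¬x1 ∧ ¬(x1 ∨ x1)) ∨ ¬¬¬F
  →3  (¬x1 ∧ (¬x1 ∧ ¬x1)) ∨ ¬¬¬F
  →4  (¬x1 ∧ ¬x1) ∨ ¬¬¬F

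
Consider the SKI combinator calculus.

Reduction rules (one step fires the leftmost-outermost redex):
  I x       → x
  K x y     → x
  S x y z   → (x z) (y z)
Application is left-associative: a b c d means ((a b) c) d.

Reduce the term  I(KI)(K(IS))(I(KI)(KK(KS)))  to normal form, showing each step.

Answer: normal form = I  (in 5 steps)

Derivation:
  start: I(KI)(K(IS))(I(KI)(KK(KS)))
  →1  KI(K(IS))(I(KI)(KK(KS)))
  →2  I(I(KI)(KK(KS)))
  →3  I(KI)(KK(KS))
  →4  KI(KK(KS))
  →5  I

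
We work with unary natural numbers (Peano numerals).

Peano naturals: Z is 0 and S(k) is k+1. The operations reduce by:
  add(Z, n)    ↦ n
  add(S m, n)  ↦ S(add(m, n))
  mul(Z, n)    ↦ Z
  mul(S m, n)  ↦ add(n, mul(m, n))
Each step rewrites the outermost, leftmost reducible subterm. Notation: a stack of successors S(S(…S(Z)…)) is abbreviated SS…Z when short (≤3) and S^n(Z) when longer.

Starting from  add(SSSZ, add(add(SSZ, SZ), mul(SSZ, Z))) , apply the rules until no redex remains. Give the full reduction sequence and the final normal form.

Answer: normal form = S^6(Z)  (in 16 steps)

Derivation:
  start: add(SSSZ, add(add(SSZ, SZ), mul(SSZ, Z)))
  →1  S(add(SSZ, add(add(SSZ, SZ), mul(SSZ, Z))))
  →2  S(S(add(SZ, add(add(SSZ, SZ), mul(SSZ, Z)))))
  →3  S(S(S(add(Z, add(add(SSZ, SZ), mul(SSZ, Z))))))
  →4  S(S(S(add(add(SSZ, SZ), mul(SSZ, Z)))))
  →5  S(S(S(add(S(add(SZ, SZ)), mul(SSZ, Z)))))
  →6  S(S(S(S(add(add(SZ, SZ), mul(SSZ, Z))))))
  →7  S(S(S(S(add(S(add(Z, SZ)), mul(SSZ, Z))))))
  →8  S(S(S(S(S(add(add(Z, SZ), mul(SSZ, Z)))))))
  →9  S(S(S(S(S(add(SZ, mul(SSZ, Z)))))))
  →10  S(S(S(S(S(S(add(Z, mul(SSZ, Z))))))))
  →11  S(S(S(S(S(S(mul(SSZ, Z)))))))
  →12  S(S(S(S(S(S(add(Z, mul(SZ, Z))))))))
  →13  S(S(S(S(S(S(mul(SZ, Z)))))))
  →14  S(S(S(S(S(S(add(Z, mul(Z, Z))))))))
  →15  S(S(S(S(S(S(mul(Z, Z)))))))
  →16  S^6(Z)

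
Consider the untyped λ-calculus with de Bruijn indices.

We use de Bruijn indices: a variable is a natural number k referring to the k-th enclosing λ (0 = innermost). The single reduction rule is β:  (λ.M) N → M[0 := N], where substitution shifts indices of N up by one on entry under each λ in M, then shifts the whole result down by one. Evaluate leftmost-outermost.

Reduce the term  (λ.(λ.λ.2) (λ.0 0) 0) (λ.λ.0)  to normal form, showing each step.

Answer: normal form = λ.λ.0  (in 3 steps)

Derivation:
  start: (λ.(λ.λ.2) (λ.0 0) 0) (λ.λ.0)
  step 1: (λ.λ.λ.λ.0) (λ.0 0) (λ.λ.0)
  step 2: (λ.λ.λ.0) (λ.λ.0)
  step 3: λ.λ.0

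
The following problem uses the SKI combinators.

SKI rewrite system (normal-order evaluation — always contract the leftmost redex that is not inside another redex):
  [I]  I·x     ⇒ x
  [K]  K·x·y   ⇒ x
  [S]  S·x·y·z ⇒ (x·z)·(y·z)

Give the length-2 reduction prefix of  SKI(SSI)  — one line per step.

Answer: after 2 steps: SSI

Derivation:
  start: SKI(SSI)
  [1] K(SSI)(I(SSI))
  [2] SSI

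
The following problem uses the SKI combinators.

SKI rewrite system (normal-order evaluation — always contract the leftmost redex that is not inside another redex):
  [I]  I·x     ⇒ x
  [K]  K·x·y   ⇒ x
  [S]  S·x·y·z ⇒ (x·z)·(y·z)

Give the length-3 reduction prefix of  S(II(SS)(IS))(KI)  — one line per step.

Answer: after 3 steps: S(SSS)(KI)

Working:
  start: S(II(SS)(IS))(KI)
  step 1: S(I(SS)(IS))(KI)
  step 2: S(SS(IS))(KI)
  step 3: S(SSS)(KI)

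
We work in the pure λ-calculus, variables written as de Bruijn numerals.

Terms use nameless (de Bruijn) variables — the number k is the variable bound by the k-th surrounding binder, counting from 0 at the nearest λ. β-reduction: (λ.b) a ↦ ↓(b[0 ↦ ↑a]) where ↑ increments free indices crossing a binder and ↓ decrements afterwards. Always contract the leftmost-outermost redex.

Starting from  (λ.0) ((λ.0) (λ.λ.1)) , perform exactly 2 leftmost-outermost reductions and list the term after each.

  start: (λ.0) ((λ.0) (λ.λ.1))
  [1] (λ.0) (λ.λ.1)
  [2] λ.λ.1

Answer: after 2 steps: λ.λ.1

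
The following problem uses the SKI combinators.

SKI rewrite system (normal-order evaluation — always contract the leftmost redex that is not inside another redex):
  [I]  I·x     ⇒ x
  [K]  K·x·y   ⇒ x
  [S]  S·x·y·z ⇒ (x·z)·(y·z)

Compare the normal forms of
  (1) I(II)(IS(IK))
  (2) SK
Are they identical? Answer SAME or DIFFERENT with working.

Term A:
  start: I(II)(IS(IK))
  step 1: II(IS(IK))
  step 2: I(IS(IK))
  step 3: IS(IK)
  step 4: S(IK)
  step 5: SK

Term B:
  start: SK

Answer: SAME — A ⇓ SK, B ⇓ SK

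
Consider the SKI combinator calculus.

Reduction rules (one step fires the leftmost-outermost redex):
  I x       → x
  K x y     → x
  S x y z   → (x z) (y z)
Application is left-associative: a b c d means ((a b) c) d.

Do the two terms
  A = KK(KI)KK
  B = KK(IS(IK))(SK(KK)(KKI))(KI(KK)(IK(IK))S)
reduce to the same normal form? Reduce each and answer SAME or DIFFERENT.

Term A:
  start: KK(KI)KK
  [1] KKK
  [2] K

Term B:
  start: KK(IS(IK))(SK(KK)(KKI))(KI(KK)(IK(IK))S)
  [1] K(SK(KK)(KKI))(KI(KK)(IK(IK))S)
  [2] SK(KK)(KKI)
  [3] K(KKI)(KK(KKI))
  [4] KKI
  [5] K

Answer: SAME — A ⇓ K, B ⇓ K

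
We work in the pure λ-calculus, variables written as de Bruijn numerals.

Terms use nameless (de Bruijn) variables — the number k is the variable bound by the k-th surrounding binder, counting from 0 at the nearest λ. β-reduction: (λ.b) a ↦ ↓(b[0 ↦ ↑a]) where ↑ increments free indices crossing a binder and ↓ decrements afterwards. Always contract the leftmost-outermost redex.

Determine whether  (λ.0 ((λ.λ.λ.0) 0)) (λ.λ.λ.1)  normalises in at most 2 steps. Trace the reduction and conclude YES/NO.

  start: (λ.0 ((λ.λ.λ.0) 0)) (λ.λ.λ.1)
  step 1: (λ.λ.λ.1) ((λ.λ.λ.0) (λ.λ.λ.1))
  step 2: λ.λ.1

Answer: YES — reaches normal form λ.λ.1 in 2 ≤ 2 steps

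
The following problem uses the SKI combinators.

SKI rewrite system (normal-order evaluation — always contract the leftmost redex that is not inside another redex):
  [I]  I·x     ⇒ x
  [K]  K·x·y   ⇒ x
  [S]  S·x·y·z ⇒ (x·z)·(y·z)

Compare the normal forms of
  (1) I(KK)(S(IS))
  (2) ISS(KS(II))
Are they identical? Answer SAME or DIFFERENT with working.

Answer: DIFFERENT — A ⇓ K, B ⇓ SSS

Working:
Term A:
  start: I(KK)(S(IS))
  →1  KK(S(IS))
  →2  K

Term B:
  start: ISS(KS(II))
  →1  SS(KS(II))
  →2  SSS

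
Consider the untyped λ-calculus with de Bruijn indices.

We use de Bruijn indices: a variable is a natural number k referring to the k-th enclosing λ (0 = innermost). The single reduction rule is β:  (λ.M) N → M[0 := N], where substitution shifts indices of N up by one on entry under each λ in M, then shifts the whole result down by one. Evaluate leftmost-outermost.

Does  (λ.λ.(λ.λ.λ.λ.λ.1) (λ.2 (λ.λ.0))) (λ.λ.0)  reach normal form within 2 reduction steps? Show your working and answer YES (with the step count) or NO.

  start: (λ.λ.(λ.λ.λ.λ.λ.1) (λ.2 (λ.λ.0))) (λ.λ.0)
  [1] λ.(λ.λ.λ.λ.λ.1) (λ.(λ.λ.0) (λ.λ.0))
  [2] λ.λ.λ.λ.λ.1

Answer: YES — reaches normal form λ.λ.λ.λ.λ.1 in 2 ≤ 2 steps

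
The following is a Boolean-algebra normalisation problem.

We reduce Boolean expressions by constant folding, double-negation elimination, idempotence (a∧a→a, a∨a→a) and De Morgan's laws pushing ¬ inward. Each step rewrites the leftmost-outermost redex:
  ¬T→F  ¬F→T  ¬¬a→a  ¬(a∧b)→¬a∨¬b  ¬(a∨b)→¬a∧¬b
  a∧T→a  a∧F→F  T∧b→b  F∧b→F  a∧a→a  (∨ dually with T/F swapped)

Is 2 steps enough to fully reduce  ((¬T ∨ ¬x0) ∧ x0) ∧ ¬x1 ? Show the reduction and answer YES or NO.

  start: ((¬T ∨ ¬x0) ∧ x0) ∧ ¬x1
  →1  ((F ∨ ¬x0) ∧ x0) ∧ ¬x1
  →2  (¬x0 ∧ x0) ∧ ¬x1

Answer: YES — reaches normal form (¬x0 ∧ x0) ∧ ¬x1 in 2 ≤ 2 steps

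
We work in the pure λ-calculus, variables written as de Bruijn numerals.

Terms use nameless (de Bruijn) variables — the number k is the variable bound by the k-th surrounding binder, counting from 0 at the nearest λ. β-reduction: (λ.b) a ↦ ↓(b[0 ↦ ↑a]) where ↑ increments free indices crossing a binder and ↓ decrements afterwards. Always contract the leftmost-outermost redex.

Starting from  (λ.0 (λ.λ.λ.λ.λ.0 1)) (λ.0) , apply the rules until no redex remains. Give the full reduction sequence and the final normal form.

  start: (λ.0 (λ.λ.λ.λ.λ.0 1)) (λ.0)
  [1] (λ.0) (λ.λ.λ.λ.λ.0 1)
  [2] λ.λ.λ.λ.λ.0 1

Answer: normal form = λ.λ.λ.λ.λ.0 1  (in 2 steps)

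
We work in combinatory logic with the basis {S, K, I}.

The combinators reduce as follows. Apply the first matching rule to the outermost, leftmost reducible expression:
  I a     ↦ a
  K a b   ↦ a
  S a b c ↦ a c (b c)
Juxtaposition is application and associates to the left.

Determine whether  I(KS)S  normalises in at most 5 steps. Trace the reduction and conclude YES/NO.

Answer: YES — reaches normal form S in 2 ≤ 5 steps

Reduction:
  start: I(KS)S
  →1  KSS
  →2  S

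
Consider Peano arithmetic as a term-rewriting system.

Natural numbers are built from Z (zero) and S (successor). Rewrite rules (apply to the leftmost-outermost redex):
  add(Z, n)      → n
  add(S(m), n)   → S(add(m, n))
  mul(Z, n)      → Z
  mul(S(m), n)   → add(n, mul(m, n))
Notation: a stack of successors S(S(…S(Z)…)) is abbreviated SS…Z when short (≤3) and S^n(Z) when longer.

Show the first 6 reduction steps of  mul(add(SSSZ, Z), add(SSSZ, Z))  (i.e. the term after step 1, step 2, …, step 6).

  start: mul(add(SSSZ, Z), add(SSSZ, Z))
  →1  mul(S(add(SSZ, Z)), add(SSSZ, Z))
  →2  add(add(SSSZ, Z), mul(add(SSZ, Z), add(SSSZ, Z)))
  →3  add(S(add(SSZ, Z)), mul(add(SSZ, Z), add(SSSZ, Z)))
  →4  S(add(add(SSZ, Z), mul(add(SSZ, Z), add(SSSZ, Z))))
  →5  S(add(S(add(SZ, Z)), mul(add(SSZ, Z), add(SSSZ, Z))))
  →6  S(S(add(add(SZ, Z), mul(add(SSZ, Z), add(SSSZ, Z)))))

Answer: after 6 steps: S(S(add(add(SZ, Z), mul(add(SSZ, Z), add(SSSZ, Z)))))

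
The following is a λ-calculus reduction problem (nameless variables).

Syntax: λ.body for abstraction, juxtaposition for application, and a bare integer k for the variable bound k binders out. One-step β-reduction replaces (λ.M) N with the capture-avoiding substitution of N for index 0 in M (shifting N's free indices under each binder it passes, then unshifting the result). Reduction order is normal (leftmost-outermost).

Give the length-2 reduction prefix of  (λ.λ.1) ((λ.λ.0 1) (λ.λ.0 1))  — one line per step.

Answer: after 2 steps: λ.λ.0 (λ.λ.0 1)

Reduction:
  start: (λ.λ.1) ((λ.λ.0 1) (λ.λ.0 1))
  →1  λ.(λ.λ.0 1) (λ.λ.0 1)
  →2  λ.λ.0 (λ.λ.0 1)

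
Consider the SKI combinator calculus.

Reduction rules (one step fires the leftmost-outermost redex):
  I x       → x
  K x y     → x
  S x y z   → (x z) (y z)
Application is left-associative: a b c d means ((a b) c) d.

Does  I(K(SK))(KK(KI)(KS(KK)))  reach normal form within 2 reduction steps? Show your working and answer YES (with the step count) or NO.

  start: I(K(SK))(KK(KI)(KS(KK)))
  →1  K(SK)(KK(KI)(KS(KK)))
  →2  SK

Answer: YES — reaches normal form SK in 2 ≤ 2 steps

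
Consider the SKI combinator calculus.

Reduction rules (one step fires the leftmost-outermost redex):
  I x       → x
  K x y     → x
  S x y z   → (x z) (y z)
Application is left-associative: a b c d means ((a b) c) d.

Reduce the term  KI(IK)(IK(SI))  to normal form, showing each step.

  start: KI(IK)(IK(SI))
  step 1: I(IK(SI))
  step 2: IK(SI)
  step 3: K(SI)

Answer: normal form = K(SI)  (in 3 steps)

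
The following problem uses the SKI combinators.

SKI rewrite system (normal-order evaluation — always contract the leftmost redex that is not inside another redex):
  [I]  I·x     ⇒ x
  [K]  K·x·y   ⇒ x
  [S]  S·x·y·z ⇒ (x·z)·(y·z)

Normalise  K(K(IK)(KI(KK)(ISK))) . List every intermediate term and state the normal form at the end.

  start: K(K(IK)(KI(KK)(ISK)))
  step 1: K(IK)
  step 2: KK

Answer: normal form = KK  (in 2 steps)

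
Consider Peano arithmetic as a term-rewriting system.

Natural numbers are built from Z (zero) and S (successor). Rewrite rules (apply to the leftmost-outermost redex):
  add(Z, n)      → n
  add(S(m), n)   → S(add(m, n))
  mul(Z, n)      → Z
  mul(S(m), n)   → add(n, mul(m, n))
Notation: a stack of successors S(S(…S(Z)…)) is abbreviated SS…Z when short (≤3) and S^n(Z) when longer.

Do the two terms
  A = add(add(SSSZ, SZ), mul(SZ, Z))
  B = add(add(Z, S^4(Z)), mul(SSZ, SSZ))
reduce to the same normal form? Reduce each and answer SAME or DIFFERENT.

Answer: DIFFERENT — A ⇓ S^4(Z), B ⇓ S^8(Z)

Working:
Term A:
  start: add(add(SSSZ, SZ), mul(SZ, Z))
  [1] add(S(add(SSZ, SZ)), mul(SZ, Z))
  [2] S(add(add(SSZ, SZ), mul(SZ, Z)))
  [3] S(add(S(add(SZ, SZ)), mul(SZ, Z)))
  [4] S(S(add(add(SZ, SZ), mul(SZ, Z))))
  [5] S(S(add(S(add(Z, SZ)), mul(SZ, Z))))
  [6] S(S(S(add(add(Z, SZ), mul(SZ, Z)))))
  [7] S(S(S(add(SZ, mul(SZ, Z)))))
  [8] S(S(S(S(add(Z, mul(SZ, Z))))))
  [9] S(S(S(S(mul(SZ, Z)))))
  [10] S(S(S(S(add(Z, mul(Z, Z))))))
  [11] S(S(S(S(mul(Z, Z)))))
  [12] S^4(Z)

Term B:
  start: add(add(Z, S^4(Z)), mul(SSZ, SSZ))
  [1] add(S^4(Z), mul(SSZ, SSZ))
  [2] S(add(SSSZ, mul(SSZ, SSZ)))
  [3] S(S(add(SSZ, mul(SSZ, SSZ))))
  [4] S(S(S(add(SZ, mul(SSZ, SSZ)))))
  [5] S(S(S(S(add(Z, mul(SSZ, SSZ))))))
  [6] S(S(S(S(mul(SSZ, SSZ)))))
  [7] S(S(S(S(add(SSZ, mul(SZ, SSZ))))))
  [8] S(S(S(S(S(add(SZ, mul(SZ, SSZ)))))))
  [9] S(S(S(S(S(S(add(Z, mul(SZ, SSZ))))))))
  [10] S(S(S(S(S(S(mul(SZ, SSZ)))))))
  [11] S(S(S(S(S(S(add(SSZ, mul(Z, SSZ))))))))
  [12] S(S(S(S(S(S(S(add(SZ, mul(Z, SSZ)))))))))
  [13] S(S(S(S(S(S(S(S(add(Z, mul(Z, SSZ))))))))))
  [14] S(S(S(S(S(S(S(S(mul(Z, SSZ)))))))))
  [15] S^8(Z)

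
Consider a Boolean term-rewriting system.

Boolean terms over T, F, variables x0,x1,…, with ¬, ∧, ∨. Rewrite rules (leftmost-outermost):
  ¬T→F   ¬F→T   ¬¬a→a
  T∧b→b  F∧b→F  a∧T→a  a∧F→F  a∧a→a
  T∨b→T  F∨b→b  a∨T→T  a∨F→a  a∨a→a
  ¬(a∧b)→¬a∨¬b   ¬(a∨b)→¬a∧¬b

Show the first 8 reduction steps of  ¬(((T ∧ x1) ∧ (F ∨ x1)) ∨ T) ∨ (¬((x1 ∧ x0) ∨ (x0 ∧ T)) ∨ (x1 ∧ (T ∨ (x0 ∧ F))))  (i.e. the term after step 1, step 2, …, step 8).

Answer: after 8 steps: ((¬x1 ∨ ¬x1) ∧ ¬T) ∨ (¬((x1 ∧ x0) ∨ (x0 ∧ T)) ∨ (x1 ∧ (T ∨ (x0 ∧ F))))

Working:
  start: ¬(((T ∧ x1) ∧ (F ∨ x1)) ∨ T) ∨ (¬((x1 ∧ x0) ∨ (x0 ∧ T)) ∨ (x1 ∧ (T ∨ (x0 ∧ F))))
  step 1: (¬((T ∧ x1) ∧ (F ∨ x1)) ∧ ¬T) ∨ (¬((x1 ∧ x0) ∨ (x0 ∧ T)) ∨ (x1 ∧ (T ∨ (x0 ∧ F))))
  step 2: ((¬(T ∧ x1) ∨ ¬(F ∨ x1)) ∧ ¬T) ∨ (¬((x1 ∧ x0) ∨ (x0 ∧ T)) ∨ (x1 ∧ (T ∨ (x0 ∧ F))))
  step 3: (((¬T ∨ ¬x1) ∨ ¬(F ∨ x1)) ∧ ¬T) ∨ (¬((x1 ∧ x0) ∨ (x0 ∧ T)) ∨ (x1 ∧ (T ∨ (x0 ∧ F))))
  step 4: (((F ∨ ¬x1) ∨ ¬(F ∨ x1)) ∧ ¬T) ∨ (¬((x1 ∧ x0) ∨ (x0 ∧ T)) ∨ (x1 ∧ (T ∨ (x0 ∧ F))))
  step 5: ((¬x1 ∨ ¬(F ∨ x1)) ∧ ¬T) ∨ (¬((x1 ∧ x0) ∨ (x0 ∧ T)) ∨ (x1 ∧ (T ∨ (x0 ∧ F))))
  step 6: ((¬x1 ∨ (¬F ∧ ¬x1)) ∧ ¬T) ∨ (¬((x1 ∧ x0) ∨ (x0 ∧ T)) ∨ (x1 ∧ (T ∨ (x0 ∧ F))))
  step 7: ((¬x1 ∨ (T ∧ ¬x1)) ∧ ¬T) ∨ (¬((x1 ∧ x0) ∨ (x0 ∧ T)) ∨ (x1 ∧ (T ∨ (x0 ∧ F))))
  step 8: ((¬x1 ∨ ¬x1) ∧ ¬T) ∨ (¬((x1 ∧ x0) ∨ (x0 ∧ T)) ∨ (x1 ∧ (T ∨ (x0 ∧ F))))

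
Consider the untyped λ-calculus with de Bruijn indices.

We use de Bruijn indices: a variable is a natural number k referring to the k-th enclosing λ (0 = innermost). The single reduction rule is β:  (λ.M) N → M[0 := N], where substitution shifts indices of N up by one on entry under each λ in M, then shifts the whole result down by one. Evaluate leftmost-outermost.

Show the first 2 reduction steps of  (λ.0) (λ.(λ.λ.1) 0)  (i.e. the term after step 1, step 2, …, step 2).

Answer: after 2 steps: λ.λ.1

Derivation:
  start: (λ.0) (λ.(λ.λ.1) 0)
  →1  λ.(λ.λ.1) 0
  →2  λ.λ.1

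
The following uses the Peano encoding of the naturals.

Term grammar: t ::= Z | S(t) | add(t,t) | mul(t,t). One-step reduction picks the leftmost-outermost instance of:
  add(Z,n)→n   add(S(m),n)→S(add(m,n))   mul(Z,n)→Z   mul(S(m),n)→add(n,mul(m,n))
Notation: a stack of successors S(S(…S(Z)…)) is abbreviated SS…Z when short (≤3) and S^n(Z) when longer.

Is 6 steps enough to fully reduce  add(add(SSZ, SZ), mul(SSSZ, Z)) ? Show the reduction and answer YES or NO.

  start: add(add(SSZ, SZ), mul(SSSZ, Z))
  [1] add(S(add(SZ, SZ)), mul(SSSZ, Z))
  [2] S(add(add(SZ, SZ), mul(SSSZ, Z)))
  [3] S(add(S(add(Z, SZ)), mul(SSSZ, Z)))
  [4] S(S(add(add(Z, SZ), mul(SSSZ, Z))))
  [5] S(S(add(SZ, mul(SSSZ, Z))))
  [6] S(S(S(add(Z, mul(SSSZ, Z)))))

Answer: NO — after 6 steps the term is S(S(S(add(Z, mul(SSSZ, Z))))), not yet normal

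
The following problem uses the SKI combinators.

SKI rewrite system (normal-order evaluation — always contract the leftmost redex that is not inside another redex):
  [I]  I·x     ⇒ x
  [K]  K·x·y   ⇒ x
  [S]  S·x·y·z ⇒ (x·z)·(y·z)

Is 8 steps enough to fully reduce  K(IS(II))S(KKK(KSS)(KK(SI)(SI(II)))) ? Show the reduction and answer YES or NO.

  start: K(IS(II))S(KKK(KSS)(KK(SI)(SI(II))))
  →1  IS(II)(KKK(KSS)(KK(SI)(SI(II))))
  →2  S(II)(KKK(KSS)(KK(SI)(SI(II))))
  →3  SI(KKK(KSS)(KK(SI)(SI(II))))
  →4  SI(K(KSS)(KK(SI)(SI(II))))
  →5  SI(KSS)
  →6  SIS

Answer: YES — reaches normal form SIS in 6 ≤ 8 steps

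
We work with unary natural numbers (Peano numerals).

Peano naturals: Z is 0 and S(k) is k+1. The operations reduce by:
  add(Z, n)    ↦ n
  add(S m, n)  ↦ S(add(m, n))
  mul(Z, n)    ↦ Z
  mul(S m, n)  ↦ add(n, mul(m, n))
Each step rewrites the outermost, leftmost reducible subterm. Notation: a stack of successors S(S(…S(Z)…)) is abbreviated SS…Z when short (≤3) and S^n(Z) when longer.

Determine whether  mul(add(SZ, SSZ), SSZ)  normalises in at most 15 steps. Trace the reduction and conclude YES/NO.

  start: mul(add(SZ, SSZ), SSZ)
  step 1: mul(S(add(Z, SSZ)), SSZ)
  step 2: add(SSZ, mul(add(Z, SSZ), SSZ))
  step 3: S(add(SZ, mul(add(Z, SSZ), SSZ)))
  step 4: S(S(add(Z, mul(add(Z, SSZ), SSZ))))
  step 5: S(S(mul(add(Z, SSZ), SSZ)))
  step 6: S(S(mul(SSZ, SSZ)))
  step 7: S(S(add(SSZ, mul(SZ, SSZ))))
  step 8: S(S(S(add(SZ, mul(SZ, SSZ)))))
  step 9: S(S(S(S(add(Z, mul(SZ, SSZ))))))
  step 10: S(S(S(S(mul(SZ, SSZ)))))
  step 11: S(S(S(S(add(SSZ, mul(Z, SSZ))))))
  step 12: S(S(S(S(S(add(SZ, mul(Z, SSZ)))))))
  step 13: S(S(S(S(S(S(add(Z, mul(Z, SSZ))))))))
  step 14: S(S(S(S(S(S(mul(Z, SSZ)))))))
  step 15: S^6(Z)

Answer: YES — reaches normal form S^6(Z) in 15 ≤ 15 steps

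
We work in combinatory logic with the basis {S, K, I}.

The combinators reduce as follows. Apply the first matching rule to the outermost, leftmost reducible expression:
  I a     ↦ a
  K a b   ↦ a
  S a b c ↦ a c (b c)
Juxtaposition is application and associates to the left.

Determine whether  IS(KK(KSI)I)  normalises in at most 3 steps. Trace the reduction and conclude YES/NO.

  start: IS(KK(KSI)I)
  step 1: S(KK(KSI)I)
  step 2: S(KI)

Answer: YES — reaches normal form S(KI) in 2 ≤ 3 steps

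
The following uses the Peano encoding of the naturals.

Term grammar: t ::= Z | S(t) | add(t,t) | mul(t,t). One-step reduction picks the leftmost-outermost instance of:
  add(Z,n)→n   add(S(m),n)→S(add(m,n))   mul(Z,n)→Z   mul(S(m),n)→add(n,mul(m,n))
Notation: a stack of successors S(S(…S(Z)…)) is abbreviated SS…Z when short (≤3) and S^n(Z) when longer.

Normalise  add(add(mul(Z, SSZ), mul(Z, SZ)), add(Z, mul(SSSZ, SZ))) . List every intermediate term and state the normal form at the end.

Answer: normal form = SSSZ  (in 15 steps)

Working:
  start: add(add(mul(Z, SSZ), mul(Z, SZ)), add(Z, mul(SSSZ, SZ)))
  →1  add(add(Z, mul(Z, SZ)), add(Z, mul(SSSZ, SZ)))
  →2  add(mul(Z, SZ), add(Z, mul(SSSZ, SZ)))
  →3  add(Z, add(Z, mul(SSSZ, SZ)))
  →4  add(Z, mul(SSSZ, SZ))
  →5  mul(SSSZ, SZ)
  →6  add(SZ, mul(SSZ, SZ))
  →7  S(add(Z, mul(SSZ, SZ)))
  →8  S(mul(SSZ, SZ))
  →9  S(add(SZ, mul(SZ, SZ)))
  →10  S(S(add(Z, mul(SZ, SZ))))
  →11  S(S(mul(SZ, SZ)))
  →12  S(S(add(SZ, mul(Z, SZ))))
  →13  S(S(S(add(Z, mul(Z, SZ)))))
  →14  S(S(S(mul(Z, SZ))))
  →15  SSSZ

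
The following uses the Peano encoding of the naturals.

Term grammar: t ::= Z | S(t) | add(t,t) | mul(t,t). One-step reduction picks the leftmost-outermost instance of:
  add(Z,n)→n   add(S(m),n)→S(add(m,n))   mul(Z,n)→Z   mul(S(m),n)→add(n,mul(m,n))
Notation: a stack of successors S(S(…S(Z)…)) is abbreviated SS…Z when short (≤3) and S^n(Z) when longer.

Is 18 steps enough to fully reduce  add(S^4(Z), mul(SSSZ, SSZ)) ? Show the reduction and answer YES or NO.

Answer: YES — reaches normal form S^10(Z) in 18 ≤ 18 steps

Reduction:
  start: add(S^4(Z), mul(SSSZ, SSZ))
  [1] S(add(SSSZ, mul(SSSZ, SSZ)))
  [2] S(S(add(SSZ, mul(SSSZ, SSZ))))
  [3] S(S(S(add(SZ, mul(SSSZ, SSZ)))))
  [4] S(S(S(S(add(Z, mul(SSSZ, SSZ))))))
  [5] S(S(S(S(mul(SSSZ, SSZ)))))
  [6] S(S(S(S(add(SSZ, mul(SSZ, SSZ))))))
  [7] S(S(S(S(S(add(SZ, mul(SSZ, SSZ)))))))
  [8] S(S(S(S(S(S(add(Z, mul(SSZ, SSZ))))))))
  [9] S(S(S(S(S(S(mul(SSZ, SSZ)))))))
  [10] S(S(S(S(S(S(add(SSZ, mul(SZ, SSZ))))))))
  [11] S(S(S(S(S(S(S(add(SZ, mul(SZ, SSZ)))))))))
  [12] S(S(S(S(S(S(S(S(add(Z, mul(SZ, SSZ))))))))))
  [13] S(S(S(S(S(S(S(S(mul(SZ, SSZ)))))))))
  [14] S(S(S(S(S(S(S(S(add(SSZ, mul(Z, SSZ))))))))))
  [15] S(S(S(S(S(S(S(S(S(add(SZ, mul(Z, SSZ)))))))))))
  [16] S(S(S(S(S(S(S(S(S(S(add(Z, mul(Z, SSZ))))))))))))
  [17] S(S(S(S(S(S(S(S(S(S(mul(Z, SSZ)))))))))))
  [18] S^10(Z)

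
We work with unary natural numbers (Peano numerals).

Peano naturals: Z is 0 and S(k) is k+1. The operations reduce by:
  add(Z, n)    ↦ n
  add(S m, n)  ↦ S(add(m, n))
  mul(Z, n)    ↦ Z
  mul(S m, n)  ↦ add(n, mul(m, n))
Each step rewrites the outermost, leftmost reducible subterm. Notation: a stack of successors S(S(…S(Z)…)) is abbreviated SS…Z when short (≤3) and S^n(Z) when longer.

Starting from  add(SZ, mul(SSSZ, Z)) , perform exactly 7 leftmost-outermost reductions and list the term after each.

  start: add(SZ, mul(SSSZ, Z))
  [1] S(add(Z, mul(SSSZ, Z)))
  [2] S(mul(SSSZ, Z))
  [3] S(add(Z, mul(SSZ, Z)))
  [4] S(mul(SSZ, Z))
  [5] S(add(Z, mul(SZ, Z)))
  [6] S(mul(SZ, Z))
  [7] S(add(Z, mul(Z, Z)))

Answer: after 7 steps: S(add(Z, mul(Z, Z)))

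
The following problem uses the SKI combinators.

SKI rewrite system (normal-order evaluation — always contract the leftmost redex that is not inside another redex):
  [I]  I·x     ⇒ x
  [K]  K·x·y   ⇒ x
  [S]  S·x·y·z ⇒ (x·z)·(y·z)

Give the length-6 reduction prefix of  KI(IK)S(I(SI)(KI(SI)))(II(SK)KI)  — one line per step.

Answer: after 6 steps: S(SII)(SKKI)

Working:
  start: KI(IK)S(I(SI)(KI(SI)))(II(SK)KI)
  →1  IS(I(SI)(KI(SI)))(II(SK)KI)
  →2  S(I(SI)(KI(SI)))(II(SK)KI)
  →3  S(SI(KI(SI)))(II(SK)KI)
  →4  S(SII)(II(SK)KI)
  →5  S(SII)(I(SK)KI)
  →6  S(SII)(SKKI)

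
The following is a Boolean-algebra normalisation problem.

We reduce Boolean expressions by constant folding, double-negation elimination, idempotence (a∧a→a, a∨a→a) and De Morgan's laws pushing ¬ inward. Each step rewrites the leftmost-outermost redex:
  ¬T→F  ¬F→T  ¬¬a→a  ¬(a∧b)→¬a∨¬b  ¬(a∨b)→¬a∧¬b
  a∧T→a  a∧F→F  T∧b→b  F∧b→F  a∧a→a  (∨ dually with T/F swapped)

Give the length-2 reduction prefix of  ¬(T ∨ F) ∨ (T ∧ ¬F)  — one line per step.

Answer: after 2 steps: (F ∧ ¬F) ∨ (T ∧ ¬F)

Working:
  start: ¬(T ∨ F) ∨ (T ∧ ¬F)
  →1  (¬T ∧ ¬F) ∨ (T ∧ ¬F)
  →2  (F ∧ ¬F) ∨ (T ∧ ¬F)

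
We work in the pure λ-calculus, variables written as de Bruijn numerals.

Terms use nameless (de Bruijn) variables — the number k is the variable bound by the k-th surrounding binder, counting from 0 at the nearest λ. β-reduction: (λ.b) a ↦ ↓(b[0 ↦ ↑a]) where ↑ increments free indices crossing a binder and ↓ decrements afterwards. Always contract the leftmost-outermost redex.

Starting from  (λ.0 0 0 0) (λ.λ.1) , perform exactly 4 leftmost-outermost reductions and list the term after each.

Answer: after 4 steps: λ.λ.λ.1

Working:
  start: (λ.0 0 0 0) (λ.λ.1)
  →1  (λ.λ.1) (λ.λ.1) (λ.λ.1) (λ.λ.1)
  →2  (λ.λ.λ.1) (λ.λ.1) (λ.λ.1)
  →3  (λ.λ.1) (λ.λ.1)
  →4  λ.λ.λ.1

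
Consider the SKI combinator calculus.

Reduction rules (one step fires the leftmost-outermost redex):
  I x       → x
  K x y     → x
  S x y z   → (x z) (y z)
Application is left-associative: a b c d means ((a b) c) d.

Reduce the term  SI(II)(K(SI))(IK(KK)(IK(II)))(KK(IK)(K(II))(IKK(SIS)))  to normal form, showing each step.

  start: SI(II)(K(SI))(IK(KK)(IK(II)))(KK(IK)(K(II))(IKK(SIS)))
  step 1: I(K(SI))(II(K(SI)))(IK(KK)(IK(II)))(KK(IK)(K(II))(IKK(SIS)))
  step 2: K(SI)(II(K(SI)))(IK(KK)(IK(II)))(KK(IK)(K(II))(IKK(SIS)))
  step 3: SI(IK(KK)(IK(II)))(KK(IK)(K(II))(IKK(SIS)))
  step 4: I(KK(IK)(K(II))(IKK(SIS)))(IK(KK)(IK(II))(KK(IK)(K(II))(IKK(SIS))))
  step 5: KK(IK)(K(II))(IKK(SIS))(IK(KK)(IK(II))(KK(IK)(K(II))(IKK(SIS))))
  step 6: K(K(II))(IKK(SIS))(IK(KK)(IK(II))(KK(IK)(K(II))(IKK(SIS))))
  step 7: K(II)(IK(KK)(IK(II))(KK(IK)(K(II))(IKK(SIS))))
  step 8: II
  step 9: I

Answer: normal form = I  (in 9 steps)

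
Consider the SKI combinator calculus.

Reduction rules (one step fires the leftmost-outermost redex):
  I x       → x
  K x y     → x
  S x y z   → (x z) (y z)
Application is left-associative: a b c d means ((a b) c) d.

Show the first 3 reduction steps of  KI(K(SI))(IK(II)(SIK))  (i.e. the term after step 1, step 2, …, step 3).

Answer: after 3 steps: K(II)(SIK)

Derivation:
  start: KI(K(SI))(IK(II)(SIK))
  [1] I(IK(II)(SIK))
  [2] IK(II)(SIK)
  [3] K(II)(SIK)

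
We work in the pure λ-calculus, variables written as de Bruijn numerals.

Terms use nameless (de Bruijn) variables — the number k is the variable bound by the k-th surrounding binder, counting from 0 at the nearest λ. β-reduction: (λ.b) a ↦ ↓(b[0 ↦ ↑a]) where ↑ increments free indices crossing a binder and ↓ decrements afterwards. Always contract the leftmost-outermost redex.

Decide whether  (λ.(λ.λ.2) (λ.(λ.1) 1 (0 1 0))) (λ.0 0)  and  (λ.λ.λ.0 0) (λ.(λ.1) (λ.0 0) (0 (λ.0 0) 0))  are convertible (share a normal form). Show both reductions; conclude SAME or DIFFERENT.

Term A:
  start: (λ.(λ.λ.2) (λ.(λ.1) 1 (0 1 0))) (λ.0 0)
  step 1: (λ.λ.λ.0 0) (λ.(λ.1) (λ.0 0) (0 (λ.0 0) 0))
  step 2: λ.λ.0 0

Term B:
  start: (λ.λ.λ.0 0) (λ.(λ.1) (λ.0 0) (0 (λ.0 0) 0))
  step 1: λ.λ.0 0

Answer: SAME — A ⇓ λ.λ.0 0, B ⇓ λ.λ.0 0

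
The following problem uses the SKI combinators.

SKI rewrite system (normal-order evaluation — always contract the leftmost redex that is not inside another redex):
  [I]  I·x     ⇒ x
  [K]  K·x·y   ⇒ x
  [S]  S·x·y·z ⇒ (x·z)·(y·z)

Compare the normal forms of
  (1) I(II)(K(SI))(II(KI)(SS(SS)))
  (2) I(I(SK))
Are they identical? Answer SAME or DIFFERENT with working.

Term A:
  start: I(II)(K(SI))(II(KI)(SS(SS)))
  →1  II(K(SI))(II(KI)(SS(SS)))
  →2  I(K(SI))(II(KI)(SS(SS)))
  →3  K(SI)(II(KI)(SS(SS)))
  →4  SI

Term B:
  start: I(I(SK))
  →1  I(SK)
  →2  SK

Answer: DIFFERENT — A ⇓ SI, B ⇓ SK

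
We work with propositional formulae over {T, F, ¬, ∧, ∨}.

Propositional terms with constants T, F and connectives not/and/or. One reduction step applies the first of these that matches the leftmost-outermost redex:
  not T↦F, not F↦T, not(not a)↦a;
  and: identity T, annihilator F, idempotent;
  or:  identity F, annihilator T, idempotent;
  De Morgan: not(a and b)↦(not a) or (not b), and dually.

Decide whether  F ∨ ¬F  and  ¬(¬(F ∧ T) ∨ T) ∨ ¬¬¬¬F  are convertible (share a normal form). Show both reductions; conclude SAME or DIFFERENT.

Term A:
  start: F ∨ ¬F
  [1] ¬F
  [2] T

Term B:
  start: ¬(¬(F ∧ T) ∨ T) ∨ ¬¬¬¬F
  [1] (¬¬(F ∧ T) ∧ ¬T) ∨ ¬¬¬¬F
  [2] ((F ∧ T) ∧ ¬T) ∨ ¬¬¬¬F
  [3] (F ∧ ¬T) ∨ ¬¬¬¬F
  [4] F ∨ ¬¬¬¬F
  [5] ¬¬¬¬F
  [6] ¬¬F
  [7] F

Answer: DIFFERENT — A ⇓ T, B ⇓ F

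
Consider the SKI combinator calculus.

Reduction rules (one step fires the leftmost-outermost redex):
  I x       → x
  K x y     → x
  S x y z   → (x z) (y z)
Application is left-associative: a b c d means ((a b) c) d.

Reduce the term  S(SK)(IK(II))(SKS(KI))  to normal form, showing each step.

  start: S(SK)(IK(II))(SKS(KI))
  step 1: SK(SKS(KI))(IK(II)(SKS(KI)))
  step 2: K(IK(II)(SKS(KI)))(SKS(KI)(IK(II)(SKS(KI))))
  step 3: IK(II)(SKS(KI))
  step 4: K(II)(SKS(KI))
  step 5: II
  step 6: I

Answer: normal form = I  (in 6 steps)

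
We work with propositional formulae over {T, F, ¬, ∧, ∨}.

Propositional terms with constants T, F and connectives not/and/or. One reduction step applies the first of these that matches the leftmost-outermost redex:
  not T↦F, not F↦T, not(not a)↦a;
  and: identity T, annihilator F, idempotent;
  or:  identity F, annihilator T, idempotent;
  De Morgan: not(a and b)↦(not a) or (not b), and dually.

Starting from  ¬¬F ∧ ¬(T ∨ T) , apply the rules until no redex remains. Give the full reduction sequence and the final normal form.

Answer: normal form = F  (in 2 steps)

Working:
  start: ¬¬F ∧ ¬(T ∨ T)
  step 1: F ∧ ¬(T ∨ T)
  step 2: F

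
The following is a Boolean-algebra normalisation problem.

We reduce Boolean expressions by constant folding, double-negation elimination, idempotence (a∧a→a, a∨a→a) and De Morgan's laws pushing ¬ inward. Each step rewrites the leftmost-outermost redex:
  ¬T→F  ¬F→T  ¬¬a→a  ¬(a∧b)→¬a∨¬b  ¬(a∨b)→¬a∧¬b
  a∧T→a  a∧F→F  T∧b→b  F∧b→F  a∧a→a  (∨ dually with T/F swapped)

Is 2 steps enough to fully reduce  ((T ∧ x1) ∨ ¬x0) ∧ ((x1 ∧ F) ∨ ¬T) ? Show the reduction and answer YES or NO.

  start: ((T ∧ x1) ∨ ¬x0) ∧ ((x1 ∧ F) ∨ ¬T)
  →1  (x1 ∨ ¬x0) ∧ ((x1 ∧ F) ∨ ¬T)
  →2  (x1 ∨ ¬x0) ∧ (F ∨ ¬T)

Answer: NO — after 2 steps the term is (x1 ∨ ¬x0) ∧ (F ∨ ¬T), not yet normal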